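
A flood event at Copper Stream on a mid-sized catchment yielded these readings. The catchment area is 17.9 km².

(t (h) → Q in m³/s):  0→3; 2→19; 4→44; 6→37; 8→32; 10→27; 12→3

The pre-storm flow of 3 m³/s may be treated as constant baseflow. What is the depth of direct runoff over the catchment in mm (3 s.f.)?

Direct runoff: 0.0, 16.0, 41.0, 34.0, 29.0, 24.0, 0.0 m³/s; ΣQ_DR = 144.0 m³/s.
V = ΣQ_DR · Δt = 144.0 × 7200 s = 1.037 × 10^6 m³.
Over A = 17.9 km², depth = V / A = 57.9 mm.

d ≈ 57.9 mm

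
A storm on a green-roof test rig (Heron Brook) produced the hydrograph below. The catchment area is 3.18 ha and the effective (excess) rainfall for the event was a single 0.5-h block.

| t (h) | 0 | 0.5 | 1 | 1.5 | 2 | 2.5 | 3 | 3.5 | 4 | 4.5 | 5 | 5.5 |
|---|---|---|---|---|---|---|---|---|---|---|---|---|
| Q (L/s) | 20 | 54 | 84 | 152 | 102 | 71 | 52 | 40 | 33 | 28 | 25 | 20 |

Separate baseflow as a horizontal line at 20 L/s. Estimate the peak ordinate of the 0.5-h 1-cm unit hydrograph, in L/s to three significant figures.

Direct runoff: 0.0, 34.0, 64.0, 132.0, 82.0, 51.0, 32.0, 20.0, 13.0, 8.0, 5.0, 0.0 L/s; ΣQ_DR = 441.0 L/s, peak = 132.0 L/s.
Runoff depth d = ΣQ_DR·Δt / A = 441.0 × 1800 / (3.18 ha) = 24.96 mm.
The 1-cm UH is the DRH scaled by (10 mm)/d, so U_p = 132.0 × 10/24.96 = 52.9 L/s.

U_p ≈ 52.9 L/s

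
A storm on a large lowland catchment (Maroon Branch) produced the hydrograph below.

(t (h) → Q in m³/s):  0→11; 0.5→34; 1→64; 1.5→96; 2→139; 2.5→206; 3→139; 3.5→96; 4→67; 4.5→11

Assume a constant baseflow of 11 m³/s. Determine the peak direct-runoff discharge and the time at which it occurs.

Subtracting baseflow gives direct-runoff ordinates: 0.0, 23.0, 53.0, 85.0, 128.0, 195.0, 128.0, 85.0, 56.0, 0.0 m³/s.
The maximum is 195.0 m³/s, occurring at the reading for t = 2.5 h.

Q_p = 195.0 m³/s at t = 2.5 h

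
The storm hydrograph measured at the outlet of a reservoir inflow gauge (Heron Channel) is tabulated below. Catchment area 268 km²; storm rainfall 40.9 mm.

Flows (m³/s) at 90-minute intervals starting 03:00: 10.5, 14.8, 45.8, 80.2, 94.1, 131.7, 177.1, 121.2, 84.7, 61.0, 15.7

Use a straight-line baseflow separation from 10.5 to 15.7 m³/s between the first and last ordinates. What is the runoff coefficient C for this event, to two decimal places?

ΣQ_DR = 692.7 m³/s; V = ΣQ_DR·Δt = 3.741 × 10^6 m³.
Runoff depth d = V / A = 13.96 mm.
C = d / P = 13.96 / 40.9 = 0.34.

C ≈ 0.34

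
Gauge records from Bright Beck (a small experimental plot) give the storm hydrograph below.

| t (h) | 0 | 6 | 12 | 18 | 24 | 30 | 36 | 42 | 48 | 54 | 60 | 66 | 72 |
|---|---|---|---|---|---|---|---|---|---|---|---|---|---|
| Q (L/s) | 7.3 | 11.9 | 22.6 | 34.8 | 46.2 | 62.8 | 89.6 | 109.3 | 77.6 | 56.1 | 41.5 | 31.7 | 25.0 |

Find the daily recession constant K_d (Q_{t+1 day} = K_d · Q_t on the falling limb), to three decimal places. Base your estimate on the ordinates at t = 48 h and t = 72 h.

Between t = 48 h and t = 72 h the flow falls from 77.6 to 25.0 L/s over 4×6 h = 24 h.
Per-interval ratio K = (25.0/77.6)^(1/4) = 0.7534; K_d = K^(24/6) = 0.322.

K_d ≈ 0.322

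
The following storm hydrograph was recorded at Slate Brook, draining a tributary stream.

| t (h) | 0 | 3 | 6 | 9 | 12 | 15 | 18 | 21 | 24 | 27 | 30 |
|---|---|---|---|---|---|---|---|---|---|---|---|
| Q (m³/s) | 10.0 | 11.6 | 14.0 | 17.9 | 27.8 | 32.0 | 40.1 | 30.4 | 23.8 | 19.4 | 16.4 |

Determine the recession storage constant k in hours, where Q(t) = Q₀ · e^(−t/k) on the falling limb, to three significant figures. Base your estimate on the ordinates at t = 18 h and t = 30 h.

k ≈ 13.4 h

On the falling limb, Q drops from 40.1 to 16.4 m³/s between t = 18 h and t = 30 h (Δt = 12 h).
k = −Δt / ln(Q₂/Q₁) = −12 / ln(16.4/40.1) = 13.4 h.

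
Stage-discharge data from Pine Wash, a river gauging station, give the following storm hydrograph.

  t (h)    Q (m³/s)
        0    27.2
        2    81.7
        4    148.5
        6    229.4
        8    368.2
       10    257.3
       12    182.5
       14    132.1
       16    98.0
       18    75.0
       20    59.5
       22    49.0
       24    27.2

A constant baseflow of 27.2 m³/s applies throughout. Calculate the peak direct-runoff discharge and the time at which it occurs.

Q_p = 341.0 m³/s at t = 8 h

Subtracting baseflow gives direct-runoff ordinates: 0.0, 54.5, 121.3, 202.2, 341.0, 230.1, 155.3, 104.9, 70.8, 47.8, 32.3, 21.8, 0.0 m³/s.
The maximum is 341.0 m³/s, occurring at the reading for t = 8 h.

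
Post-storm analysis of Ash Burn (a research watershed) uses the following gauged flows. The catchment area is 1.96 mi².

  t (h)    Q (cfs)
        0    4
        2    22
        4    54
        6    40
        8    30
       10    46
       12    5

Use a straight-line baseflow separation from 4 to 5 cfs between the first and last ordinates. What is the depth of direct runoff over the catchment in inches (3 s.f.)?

d ≈ 0.268 in

Direct runoff: 0.00, 17.83, 49.67, 35.50, 25.33, 41.17, 0.00 cfs; ΣQ_DR = 169.5 cfs.
V = ΣQ_DR · Δt = 169.5 × 7200 s = 1.220 × 10^6 ft³.
Over A = 1.96 mi², depth = V / A = 0.268 in.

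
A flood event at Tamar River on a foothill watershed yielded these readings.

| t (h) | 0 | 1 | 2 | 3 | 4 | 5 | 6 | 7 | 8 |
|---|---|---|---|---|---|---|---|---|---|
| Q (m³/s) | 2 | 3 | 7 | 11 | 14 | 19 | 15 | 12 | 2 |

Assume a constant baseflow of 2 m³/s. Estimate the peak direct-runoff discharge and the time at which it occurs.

Q_p = 17.0 m³/s at t = 5 h

Subtracting baseflow gives direct-runoff ordinates: 0.0, 1.0, 5.0, 9.0, 12.0, 17.0, 13.0, 10.0, 0.0 m³/s.
The maximum is 17.0 m³/s, occurring at the reading for t = 5 h.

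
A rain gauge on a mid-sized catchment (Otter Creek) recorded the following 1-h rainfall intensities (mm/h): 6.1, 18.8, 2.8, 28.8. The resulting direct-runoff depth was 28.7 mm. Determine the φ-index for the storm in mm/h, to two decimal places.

Only the 2 blocks with intensity above φ contribute runoff: 18.8, 28.8 mm/h.
Σ(I−φ)·Δt = d  ⇒  (18.8+28.8 − 2φ)·1 = 28.7
φ = (47.60 − 28.7/1) / 2 = 9.45 mm/h.

φ ≈ 9.45 mm/h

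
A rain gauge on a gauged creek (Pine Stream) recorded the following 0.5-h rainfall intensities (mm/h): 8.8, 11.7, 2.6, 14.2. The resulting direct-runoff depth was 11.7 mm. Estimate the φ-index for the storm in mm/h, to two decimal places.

Only the 3 blocks with intensity above φ contribute runoff: 8.8, 11.7, 14.2 mm/h.
Σ(I−φ)·Δt = d  ⇒  (8.8+11.7+14.2 − 3φ)·0.5 = 11.7
φ = (34.70 − 11.7/0.5) / 3 = 3.77 mm/h.

φ ≈ 3.77 mm/h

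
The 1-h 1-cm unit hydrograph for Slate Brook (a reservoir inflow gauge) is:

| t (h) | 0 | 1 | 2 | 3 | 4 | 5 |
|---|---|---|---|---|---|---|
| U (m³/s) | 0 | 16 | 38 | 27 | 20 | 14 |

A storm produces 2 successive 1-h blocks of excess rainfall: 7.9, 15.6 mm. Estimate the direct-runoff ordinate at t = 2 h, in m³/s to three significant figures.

By discrete convolution, Q_j = Σ (P_i / 10 mm) · U_{j−i}.
At t = 2 h (j=2): Q = (7.9/10)·38 + (15.6/10)·16 = 55.0 m³/s.

Q ≈ 55.0 m³/s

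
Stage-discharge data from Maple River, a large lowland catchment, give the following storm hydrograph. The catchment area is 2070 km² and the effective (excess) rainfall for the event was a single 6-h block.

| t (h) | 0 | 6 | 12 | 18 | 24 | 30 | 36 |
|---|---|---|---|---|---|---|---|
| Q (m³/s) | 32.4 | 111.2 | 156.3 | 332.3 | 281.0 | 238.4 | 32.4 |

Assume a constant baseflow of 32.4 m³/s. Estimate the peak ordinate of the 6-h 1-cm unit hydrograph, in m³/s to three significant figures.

Direct runoff: 0.0, 78.8, 123.9, 299.9, 248.6, 206.0, 0.0 m³/s; ΣQ_DR = 957.2 m³/s, peak = 299.9 m³/s.
Runoff depth d = ΣQ_DR·Δt / A = 957.2 × 21600 / (2070 km²) = 9.988 mm.
The 1-cm UH is the DRH scaled by (10 mm)/d, so U_p = 299.9 × 10/9.988 = 300 m³/s.

U_p ≈ 300 m³/s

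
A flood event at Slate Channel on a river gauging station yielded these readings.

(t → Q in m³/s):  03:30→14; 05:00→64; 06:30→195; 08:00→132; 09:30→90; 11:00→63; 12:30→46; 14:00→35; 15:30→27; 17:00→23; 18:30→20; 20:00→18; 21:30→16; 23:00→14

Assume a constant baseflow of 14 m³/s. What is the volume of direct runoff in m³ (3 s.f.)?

Direct-runoff ordinates (Q − Q_b): 0.0, 50.0, 181.0, 118.0, 76.0, 49.0, 32.0, 21.0, 13.0, 9.0, 6.0, 4.0, 2.0, 0.0 m³/s.
ΣQ_DR = 561.0 m³/s.
With Δt = 1.5 h = 5400 s, V = ΣQ_DR · Δt = 561.0 × 5400 = 3.03 × 10^6 m³.

V ≈ 3.03 × 10^6 m³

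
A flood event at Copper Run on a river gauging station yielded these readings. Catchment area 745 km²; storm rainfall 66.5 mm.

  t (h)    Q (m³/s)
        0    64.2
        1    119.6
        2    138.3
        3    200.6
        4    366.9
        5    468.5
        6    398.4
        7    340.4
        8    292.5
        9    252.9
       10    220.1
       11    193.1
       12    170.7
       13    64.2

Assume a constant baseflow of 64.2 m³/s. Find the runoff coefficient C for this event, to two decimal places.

C ≈ 0.17

ΣQ_DR = 2392 m³/s; V = ΣQ_DR·Δt = 8.610 × 10^6 m³.
Runoff depth d = V / A = 11.56 mm.
C = d / P = 11.56 / 66.5 = 0.17.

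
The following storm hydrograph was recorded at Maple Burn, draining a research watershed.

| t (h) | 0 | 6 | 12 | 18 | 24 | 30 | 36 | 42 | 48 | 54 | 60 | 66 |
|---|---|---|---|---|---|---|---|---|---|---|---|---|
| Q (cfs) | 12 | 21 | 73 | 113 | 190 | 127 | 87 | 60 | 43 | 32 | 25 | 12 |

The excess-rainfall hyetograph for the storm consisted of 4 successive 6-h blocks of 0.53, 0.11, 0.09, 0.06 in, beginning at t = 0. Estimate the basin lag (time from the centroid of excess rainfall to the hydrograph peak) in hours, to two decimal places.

Centroid of excess rainfall: t_c = Σ P_i·t̄_i / ΣP_i = 6.5696 h (block centres at 3, 9, 15, 21 h).
Hydrograph peak occurs at t = 24 h, so basin lag t_L = 24 − 6.5696 = 17.43 h.

t_L ≈ 17.43 h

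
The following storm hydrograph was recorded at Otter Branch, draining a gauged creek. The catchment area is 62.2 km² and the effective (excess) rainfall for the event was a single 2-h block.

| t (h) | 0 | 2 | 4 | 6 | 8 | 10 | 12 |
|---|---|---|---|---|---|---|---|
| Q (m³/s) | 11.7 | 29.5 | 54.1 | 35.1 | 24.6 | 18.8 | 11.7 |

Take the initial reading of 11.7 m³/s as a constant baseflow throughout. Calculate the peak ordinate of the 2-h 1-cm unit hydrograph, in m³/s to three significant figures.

Direct runoff: 0.0, 17.8, 42.4, 23.4, 12.9, 7.1, 0.0 m³/s; ΣQ_DR = 103.6 m³/s, peak = 42.4 m³/s.
Runoff depth d = ΣQ_DR·Δt / A = 103.6 × 7200 / (62.2 km²) = 11.99 mm.
The 1-cm UH is the DRH scaled by (10 mm)/d, so U_p = 42.4 × 10/11.99 = 35.4 m³/s.

U_p ≈ 35.4 m³/s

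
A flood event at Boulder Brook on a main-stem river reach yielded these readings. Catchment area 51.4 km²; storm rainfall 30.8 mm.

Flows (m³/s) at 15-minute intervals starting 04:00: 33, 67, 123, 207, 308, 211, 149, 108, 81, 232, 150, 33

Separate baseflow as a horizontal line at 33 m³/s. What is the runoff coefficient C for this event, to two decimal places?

C ≈ 0.74

ΣQ_DR = 1306 m³/s; V = ΣQ_DR·Δt = 1.175 × 10^6 m³.
Runoff depth d = V / A = 22.87 mm.
C = d / P = 22.87 / 30.8 = 0.74.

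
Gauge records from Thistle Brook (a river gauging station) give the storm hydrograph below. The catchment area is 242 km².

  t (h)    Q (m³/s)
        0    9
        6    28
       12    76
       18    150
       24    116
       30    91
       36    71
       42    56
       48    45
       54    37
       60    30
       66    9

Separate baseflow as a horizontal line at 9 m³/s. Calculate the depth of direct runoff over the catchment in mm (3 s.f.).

Direct runoff: 0.0, 19.0, 67.0, 141.0, 107.0, 82.0, 62.0, 47.0, 36.0, 28.0, 21.0, 0.0 m³/s; ΣQ_DR = 610.0 m³/s.
V = ΣQ_DR · Δt = 610.0 × 21600 s = 1.318 × 10^7 m³.
Over A = 242 km², depth = V / A = 54.4 mm.

d ≈ 54.4 mm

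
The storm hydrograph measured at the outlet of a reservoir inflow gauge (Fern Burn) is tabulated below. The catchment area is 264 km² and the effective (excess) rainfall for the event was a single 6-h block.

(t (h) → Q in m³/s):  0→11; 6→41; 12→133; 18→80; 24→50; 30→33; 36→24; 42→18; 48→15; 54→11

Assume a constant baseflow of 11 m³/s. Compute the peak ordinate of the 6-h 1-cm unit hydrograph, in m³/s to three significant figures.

Direct runoff: 0.0, 30.0, 122.0, 69.0, 39.0, 22.0, 13.0, 7.0, 4.0, 0.0 m³/s; ΣQ_DR = 306.0 m³/s, peak = 122.0 m³/s.
Runoff depth d = ΣQ_DR·Δt / A = 306.0 × 21600 / (264 km²) = 25.04 mm.
The 1-cm UH is the DRH scaled by (10 mm)/d, so U_p = 122.0 × 10/25.04 = 48.7 m³/s.

U_p ≈ 48.7 m³/s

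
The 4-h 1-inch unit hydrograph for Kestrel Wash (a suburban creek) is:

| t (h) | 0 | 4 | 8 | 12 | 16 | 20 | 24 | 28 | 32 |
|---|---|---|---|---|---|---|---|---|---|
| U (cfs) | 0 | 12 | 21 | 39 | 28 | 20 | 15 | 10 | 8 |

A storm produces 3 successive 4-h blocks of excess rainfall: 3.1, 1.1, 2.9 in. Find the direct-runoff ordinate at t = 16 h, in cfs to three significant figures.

By discrete convolution, Q_j = Σ (P_i / 1 in) · U_{j−i}.
At t = 16 h (j=4): Q = (3.1/1)·28 + (1.1/1)·39 + (2.9/1)·21 = 191 cfs.

Q ≈ 191 cfs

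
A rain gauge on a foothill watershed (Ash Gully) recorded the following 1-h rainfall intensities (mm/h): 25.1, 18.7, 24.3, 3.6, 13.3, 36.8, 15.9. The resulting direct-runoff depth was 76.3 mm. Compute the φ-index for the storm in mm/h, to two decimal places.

Only the 6 blocks with intensity above φ contribute runoff: 25.1, 18.7, 24.3, 13.3, 36.8, 15.9 mm/h.
Σ(I−φ)·Δt = d  ⇒  (25.1+18.7+24.3+13.3+36.8+15.9 − 6φ)·1 = 76.3
φ = (134.1 − 76.3/1) / 6 = 9.63 mm/h.

φ ≈ 9.63 mm/h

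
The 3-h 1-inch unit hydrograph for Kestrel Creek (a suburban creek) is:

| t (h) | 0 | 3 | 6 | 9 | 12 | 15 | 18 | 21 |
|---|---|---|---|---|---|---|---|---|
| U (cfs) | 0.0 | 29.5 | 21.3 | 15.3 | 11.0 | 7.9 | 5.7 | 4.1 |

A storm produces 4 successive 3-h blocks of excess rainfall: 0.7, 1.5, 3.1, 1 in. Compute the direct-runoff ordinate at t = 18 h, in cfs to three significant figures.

By discrete convolution, Q_j = Σ (P_i / 1 in) · U_{j−i}.
At t = 18 h (j=6): Q = (0.7/1)·5.7 + (1.5/1)·7.9 + (3.1/1)·11.0 + (1/1)·15.3 = 65.2 cfs.

Q ≈ 65.2 cfs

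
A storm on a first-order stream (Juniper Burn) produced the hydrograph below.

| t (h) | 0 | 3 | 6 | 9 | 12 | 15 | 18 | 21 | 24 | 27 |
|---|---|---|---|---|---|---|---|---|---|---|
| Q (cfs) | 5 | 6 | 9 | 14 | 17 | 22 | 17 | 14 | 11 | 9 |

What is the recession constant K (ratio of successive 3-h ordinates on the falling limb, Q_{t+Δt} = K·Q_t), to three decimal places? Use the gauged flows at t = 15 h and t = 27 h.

K ≈ 0.800

Using the recession-limb readings at t = 15 h and t = 27 h: Q falls from 22 to 9 cfs over 4 intervals.
K = (Q₂/Q₁)^(1/4) = (9/22)^(1/4) = 0.800.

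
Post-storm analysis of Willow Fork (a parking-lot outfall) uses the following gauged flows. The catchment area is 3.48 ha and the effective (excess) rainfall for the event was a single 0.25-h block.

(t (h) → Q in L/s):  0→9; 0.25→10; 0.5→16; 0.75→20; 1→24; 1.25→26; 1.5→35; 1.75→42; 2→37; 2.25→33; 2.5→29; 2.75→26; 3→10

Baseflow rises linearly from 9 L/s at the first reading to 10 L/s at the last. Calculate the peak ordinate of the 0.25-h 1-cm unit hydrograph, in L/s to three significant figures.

U_p ≈ 64.8 L/s

Direct runoff: 0.00, 0.92, 6.83, 10.75, 14.67, 16.58, 25.50, 32.42, 27.33, 23.25, 19.17, 16.08, 0.00 L/s; ΣQ_DR = 193.5 L/s, peak = 32.42 L/s.
Runoff depth d = ΣQ_DR·Δt / A = 193.5 × 900 / (3.48 ha) = 5.004 mm.
The 1-cm UH is the DRH scaled by (10 mm)/d, so U_p = 32.42 × 10/5.004 = 64.8 L/s.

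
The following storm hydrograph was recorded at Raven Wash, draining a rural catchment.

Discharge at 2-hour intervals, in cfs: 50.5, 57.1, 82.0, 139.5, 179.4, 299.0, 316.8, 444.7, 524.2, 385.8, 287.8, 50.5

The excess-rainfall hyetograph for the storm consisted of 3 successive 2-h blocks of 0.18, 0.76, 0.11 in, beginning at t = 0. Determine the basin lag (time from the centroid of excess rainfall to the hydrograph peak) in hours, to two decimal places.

t_L ≈ 13.13 h

Centroid of excess rainfall: t_c = Σ P_i·t̄_i / ΣP_i = 2.8667 h (block centres at 1, 3, 5 h).
Hydrograph peak occurs at t = 16 h, so basin lag t_L = 16 − 2.8667 = 13.13 h.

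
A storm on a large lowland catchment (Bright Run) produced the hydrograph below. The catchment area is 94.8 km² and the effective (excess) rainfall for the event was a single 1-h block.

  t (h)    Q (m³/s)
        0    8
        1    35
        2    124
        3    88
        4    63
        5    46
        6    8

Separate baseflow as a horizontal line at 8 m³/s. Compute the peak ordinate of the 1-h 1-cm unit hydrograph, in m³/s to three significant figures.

U_p ≈ 96.7 m³/s

Direct runoff: 0.0, 27.0, 116.0, 80.0, 55.0, 38.0, 0.0 m³/s; ΣQ_DR = 316.0 m³/s, peak = 116.0 m³/s.
Runoff depth d = ΣQ_DR·Δt / A = 316.0 × 3600 / (94.8 km²) = 12.00 mm.
The 1-cm UH is the DRH scaled by (10 mm)/d, so U_p = 116.0 × 10/12.00 = 96.7 m³/s.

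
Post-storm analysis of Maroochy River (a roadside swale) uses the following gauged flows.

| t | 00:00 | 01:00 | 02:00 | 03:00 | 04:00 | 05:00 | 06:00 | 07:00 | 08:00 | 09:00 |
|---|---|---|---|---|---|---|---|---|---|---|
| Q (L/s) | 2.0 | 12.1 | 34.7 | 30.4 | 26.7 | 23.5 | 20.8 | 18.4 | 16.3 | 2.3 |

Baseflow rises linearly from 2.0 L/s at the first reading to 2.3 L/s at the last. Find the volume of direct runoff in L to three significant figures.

V ≈ 5.97 × 10^5 L

Direct-runoff ordinates (Q − Q_b): 0.00, 10.07, 32.63, 28.30, 24.57, 21.33, 18.60, 16.17, 14.03, 0.00 L/s.
ΣQ_DR = 165.7 L/s.
With Δt = 1 h = 3600 s, V = ΣQ_DR · Δt = 165.7 × 3600 = 5.97 × 10^5 L.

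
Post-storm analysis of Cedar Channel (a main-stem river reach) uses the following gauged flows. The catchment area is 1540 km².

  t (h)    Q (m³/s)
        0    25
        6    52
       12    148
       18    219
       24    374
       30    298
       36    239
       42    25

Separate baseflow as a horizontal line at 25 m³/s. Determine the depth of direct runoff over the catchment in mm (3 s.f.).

d ≈ 16.6 mm

Direct runoff: 0.0, 27.0, 123.0, 194.0, 349.0, 273.0, 214.0, 0.0 m³/s; ΣQ_DR = 1180 m³/s.
V = ΣQ_DR · Δt = 1180 × 21600 s = 2.549 × 10^7 m³.
Over A = 1540 km², depth = V / A = 16.6 mm.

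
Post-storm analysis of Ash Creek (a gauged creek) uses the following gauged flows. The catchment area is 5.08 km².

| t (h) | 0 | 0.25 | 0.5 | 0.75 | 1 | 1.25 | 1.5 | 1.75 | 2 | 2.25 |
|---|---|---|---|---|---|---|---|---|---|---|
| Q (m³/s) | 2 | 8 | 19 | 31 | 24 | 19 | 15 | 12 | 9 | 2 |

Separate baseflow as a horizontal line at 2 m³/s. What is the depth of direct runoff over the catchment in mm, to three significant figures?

Direct runoff: 0.0, 6.0, 17.0, 29.0, 22.0, 17.0, 13.0, 10.0, 7.0, 0.0 m³/s; ΣQ_DR = 121.0 m³/s.
V = ΣQ_DR · Δt = 121.0 × 900 s = 1.089 × 10^5 m³.
Over A = 5.08 km², depth = V / A = 21.4 mm.

d ≈ 21.4 mm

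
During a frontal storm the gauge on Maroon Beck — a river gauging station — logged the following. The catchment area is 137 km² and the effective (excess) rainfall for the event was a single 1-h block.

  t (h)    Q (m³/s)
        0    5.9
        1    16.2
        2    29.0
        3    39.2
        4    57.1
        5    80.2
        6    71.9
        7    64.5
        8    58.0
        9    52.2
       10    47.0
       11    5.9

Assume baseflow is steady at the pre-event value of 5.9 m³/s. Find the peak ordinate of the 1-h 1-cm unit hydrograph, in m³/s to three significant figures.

Direct runoff: 0.0, 10.3, 23.1, 33.3, 51.2, 74.3, 66.0, 58.6, 52.1, 46.3, 41.1, 0.0 m³/s; ΣQ_DR = 456.3 m³/s, peak = 74.3 m³/s.
Runoff depth d = ΣQ_DR·Δt / A = 456.3 × 3600 / (137 km²) = 11.99 mm.
The 1-cm UH is the DRH scaled by (10 mm)/d, so U_p = 74.3 × 10/11.99 = 62.0 m³/s.

U_p ≈ 62.0 m³/s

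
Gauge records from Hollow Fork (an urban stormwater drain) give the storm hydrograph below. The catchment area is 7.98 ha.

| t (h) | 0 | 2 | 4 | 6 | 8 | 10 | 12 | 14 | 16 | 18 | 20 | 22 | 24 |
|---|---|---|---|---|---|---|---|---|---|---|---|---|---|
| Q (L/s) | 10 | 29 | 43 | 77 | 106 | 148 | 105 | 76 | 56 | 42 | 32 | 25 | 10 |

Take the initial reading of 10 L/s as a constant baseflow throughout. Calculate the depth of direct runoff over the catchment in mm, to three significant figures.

d ≈ 56.8 mm

Direct runoff: 0.0, 19.0, 33.0, 67.0, 96.0, 138.0, 95.0, 66.0, 46.0, 32.0, 22.0, 15.0, 0.0 L/s; ΣQ_DR = 629.0 L/s.
V = ΣQ_DR · Δt = 629.0 × 7200 s = 4.529 × 10^6 L.
Over A = 7.98 ha, depth = V / A = 56.8 mm.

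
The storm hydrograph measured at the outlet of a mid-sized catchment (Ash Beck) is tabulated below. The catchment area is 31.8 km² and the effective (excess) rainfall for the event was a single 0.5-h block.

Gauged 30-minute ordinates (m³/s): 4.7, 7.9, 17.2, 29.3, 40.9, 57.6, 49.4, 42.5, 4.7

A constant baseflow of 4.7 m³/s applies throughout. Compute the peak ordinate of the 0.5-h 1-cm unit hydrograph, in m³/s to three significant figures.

Direct runoff: 0.0, 3.2, 12.5, 24.6, 36.2, 52.9, 44.7, 37.8, 0.0 m³/s; ΣQ_DR = 211.9 m³/s, peak = 52.9 m³/s.
Runoff depth d = ΣQ_DR·Δt / A = 211.9 × 1800 / (31.8 km²) = 11.99 mm.
The 1-cm UH is the DRH scaled by (10 mm)/d, so U_p = 52.9 × 10/11.99 = 44.1 m³/s.

U_p ≈ 44.1 m³/s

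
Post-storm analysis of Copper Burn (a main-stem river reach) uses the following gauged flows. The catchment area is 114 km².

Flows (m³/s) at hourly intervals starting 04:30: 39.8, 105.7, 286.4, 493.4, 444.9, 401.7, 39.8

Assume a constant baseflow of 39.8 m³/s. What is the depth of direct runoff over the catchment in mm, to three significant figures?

d ≈ 48.4 mm

Direct runoff: 0.0, 65.9, 246.6, 453.6, 405.1, 361.9, 0.0 m³/s; ΣQ_DR = 1533 m³/s.
V = ΣQ_DR · Δt = 1533 × 3600 s = 5.519 × 10^6 m³.
Over A = 114 km², depth = V / A = 48.4 mm.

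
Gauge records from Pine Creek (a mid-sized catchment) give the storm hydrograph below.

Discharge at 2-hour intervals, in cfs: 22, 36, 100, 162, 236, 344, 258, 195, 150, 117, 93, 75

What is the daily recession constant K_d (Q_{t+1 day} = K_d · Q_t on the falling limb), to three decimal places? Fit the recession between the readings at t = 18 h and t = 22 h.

K_d ≈ 0.069

Between t = 18 h and t = 22 h the flow falls from 117 to 75 cfs over 2×2 h = 4 h.
Per-interval ratio K = (75/117)^(1/2) = 0.8006; K_d = K^(24/2) = 0.069.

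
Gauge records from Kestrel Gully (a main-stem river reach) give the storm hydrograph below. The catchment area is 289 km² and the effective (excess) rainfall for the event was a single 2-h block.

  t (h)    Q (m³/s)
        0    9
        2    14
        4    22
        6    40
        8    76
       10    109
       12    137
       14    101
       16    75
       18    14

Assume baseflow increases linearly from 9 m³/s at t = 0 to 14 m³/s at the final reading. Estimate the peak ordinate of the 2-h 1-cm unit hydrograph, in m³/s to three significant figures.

Direct runoff: 0.00, 4.44, 11.89, 29.33, 64.78, 97.22, 124.67, 88.11, 61.56, 0.00 m³/s; ΣQ_DR = 482.0 m³/s, peak = 124.67 m³/s.
Runoff depth d = ΣQ_DR·Δt / A = 482.0 × 7200 / (289 km²) = 12.01 mm.
The 1-cm UH is the DRH scaled by (10 mm)/d, so U_p = 124.67 × 10/12.01 = 104 m³/s.

U_p ≈ 104 m³/s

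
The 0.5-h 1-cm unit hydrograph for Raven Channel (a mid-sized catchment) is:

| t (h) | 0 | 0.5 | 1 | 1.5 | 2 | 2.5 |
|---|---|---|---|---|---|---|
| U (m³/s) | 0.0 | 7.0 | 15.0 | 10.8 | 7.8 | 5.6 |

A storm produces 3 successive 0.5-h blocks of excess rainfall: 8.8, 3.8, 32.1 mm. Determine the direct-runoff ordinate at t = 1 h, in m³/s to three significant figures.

By discrete convolution, Q_j = Σ (P_i / 10 mm) · U_{j−i}.
At t = 1 h (j=2): Q = (8.8/10)·15.0 + (3.8/10)·7.0 + (32.1/10)·0.0 = 15.9 m³/s.

Q ≈ 15.9 m³/s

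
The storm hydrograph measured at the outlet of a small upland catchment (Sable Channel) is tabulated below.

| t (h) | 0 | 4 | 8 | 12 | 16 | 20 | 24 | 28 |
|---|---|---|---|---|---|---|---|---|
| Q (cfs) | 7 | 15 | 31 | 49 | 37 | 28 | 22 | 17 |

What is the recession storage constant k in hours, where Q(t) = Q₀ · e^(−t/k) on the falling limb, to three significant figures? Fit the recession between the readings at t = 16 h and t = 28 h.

On the falling limb, Q drops from 37 to 17 cfs between t = 16 h and t = 28 h (Δt = 12 h).
k = −Δt / ln(Q₂/Q₁) = −12 / ln(17/37) = 15.4 h.

k ≈ 15.4 h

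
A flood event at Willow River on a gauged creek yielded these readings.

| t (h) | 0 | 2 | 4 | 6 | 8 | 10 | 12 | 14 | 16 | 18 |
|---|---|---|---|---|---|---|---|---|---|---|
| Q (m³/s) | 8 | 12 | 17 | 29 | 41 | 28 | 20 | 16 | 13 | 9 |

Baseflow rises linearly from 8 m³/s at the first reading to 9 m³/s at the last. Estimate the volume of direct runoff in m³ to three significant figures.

Direct-runoff ordinates (Q − Q_b): 0.00, 3.89, 8.78, 20.67, 32.56, 19.44, 11.33, 7.22, 4.11, 0.00 m³/s.
ΣQ_DR = 108.0 m³/s.
With Δt = 2 h = 7200 s, V = ΣQ_DR · Δt = 108.0 × 7200 = 7.78 × 10^5 m³.

V ≈ 7.78 × 10^5 m³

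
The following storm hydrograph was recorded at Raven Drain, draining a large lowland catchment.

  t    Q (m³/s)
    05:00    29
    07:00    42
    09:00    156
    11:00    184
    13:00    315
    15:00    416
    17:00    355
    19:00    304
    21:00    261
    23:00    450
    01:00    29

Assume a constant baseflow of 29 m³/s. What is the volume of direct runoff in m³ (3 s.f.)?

V ≈ 1.60 × 10^7 m³

Direct-runoff ordinates (Q − Q_b): 0.0, 13.0, 127.0, 155.0, 286.0, 387.0, 326.0, 275.0, 232.0, 421.0, 0.0 m³/s.
ΣQ_DR = 2222 m³/s.
With Δt = 2 h = 7200 s, V = ΣQ_DR · Δt = 2222 × 7200 = 1.60 × 10^7 m³.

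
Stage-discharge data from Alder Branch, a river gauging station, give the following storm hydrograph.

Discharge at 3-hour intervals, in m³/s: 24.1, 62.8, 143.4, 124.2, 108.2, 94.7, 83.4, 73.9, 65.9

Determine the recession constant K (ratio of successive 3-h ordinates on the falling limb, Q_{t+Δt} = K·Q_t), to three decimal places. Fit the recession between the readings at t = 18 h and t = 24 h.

Using the recession-limb readings at t = 18 h and t = 24 h: Q falls from 83.4 to 65.9 m³/s over 2 intervals.
K = (Q₂/Q₁)^(1/2) = (65.9/83.4)^(1/2) = 0.889.

K ≈ 0.889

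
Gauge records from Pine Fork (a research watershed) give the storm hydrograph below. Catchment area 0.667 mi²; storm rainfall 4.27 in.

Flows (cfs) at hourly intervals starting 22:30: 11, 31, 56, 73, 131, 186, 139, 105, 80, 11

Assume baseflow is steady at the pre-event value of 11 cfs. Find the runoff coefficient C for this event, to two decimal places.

C ≈ 0.39

ΣQ_DR = 713.0 cfs; V = ΣQ_DR·Δt = 2.567 × 10^6 ft³.
Runoff depth d = V / A = 1.656 in.
C = d / P = 1.656 / 4.27 = 0.39.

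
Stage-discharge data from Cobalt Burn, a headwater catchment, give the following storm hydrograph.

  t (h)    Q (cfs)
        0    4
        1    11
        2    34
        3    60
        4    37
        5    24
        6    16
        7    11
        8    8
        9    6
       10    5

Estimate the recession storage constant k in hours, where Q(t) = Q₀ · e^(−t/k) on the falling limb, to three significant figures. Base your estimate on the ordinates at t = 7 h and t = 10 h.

k ≈ 3.80 h

On the falling limb, Q drops from 11 to 5 cfs between t = 7 h and t = 10 h (Δt = 3 h).
k = −Δt / ln(Q₂/Q₁) = −3 / ln(5/11) = 3.80 h.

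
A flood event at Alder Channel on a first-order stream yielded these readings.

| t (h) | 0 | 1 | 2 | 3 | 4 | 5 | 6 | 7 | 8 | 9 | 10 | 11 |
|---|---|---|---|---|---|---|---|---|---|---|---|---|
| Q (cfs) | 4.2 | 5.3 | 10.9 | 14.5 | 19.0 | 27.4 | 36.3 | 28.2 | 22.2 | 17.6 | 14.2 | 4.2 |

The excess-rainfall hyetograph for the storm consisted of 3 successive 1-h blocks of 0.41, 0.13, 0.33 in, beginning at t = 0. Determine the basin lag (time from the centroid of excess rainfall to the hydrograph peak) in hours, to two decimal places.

Centroid of excess rainfall: t_c = Σ P_i·t̄_i / ΣP_i = 1.4080 h (block centres at 0.5, 1.5, 2.5 h).
Hydrograph peak occurs at t = 6 h, so basin lag t_L = 6 − 1.4080 = 4.59 h.

t_L ≈ 4.59 h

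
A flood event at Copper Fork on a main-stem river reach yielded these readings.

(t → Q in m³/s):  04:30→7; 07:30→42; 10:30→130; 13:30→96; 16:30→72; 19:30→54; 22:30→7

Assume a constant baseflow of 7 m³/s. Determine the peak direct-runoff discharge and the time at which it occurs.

Q_p = 123.0 m³/s at t = 10:30

Subtracting baseflow gives direct-runoff ordinates: 0.0, 35.0, 123.0, 89.0, 65.0, 47.0, 0.0 m³/s.
The maximum is 123.0 m³/s, occurring at the reading for t = 10:30.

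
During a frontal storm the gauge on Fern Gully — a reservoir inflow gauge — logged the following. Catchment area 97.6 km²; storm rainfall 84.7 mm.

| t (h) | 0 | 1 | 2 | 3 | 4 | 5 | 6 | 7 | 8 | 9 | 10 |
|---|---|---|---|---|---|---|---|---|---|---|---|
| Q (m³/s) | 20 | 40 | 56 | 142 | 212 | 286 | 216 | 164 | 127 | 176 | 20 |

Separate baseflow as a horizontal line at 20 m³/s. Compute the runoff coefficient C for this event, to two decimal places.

ΣQ_DR = 1239 m³/s; V = ΣQ_DR·Δt = 4.460 × 10^6 m³.
Runoff depth d = V / A = 45.70 mm.
C = d / P = 45.70 / 84.7 = 0.54.

C ≈ 0.54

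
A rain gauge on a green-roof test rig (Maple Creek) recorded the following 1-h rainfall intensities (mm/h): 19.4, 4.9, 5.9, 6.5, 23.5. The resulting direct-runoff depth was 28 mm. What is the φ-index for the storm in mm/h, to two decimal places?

φ ≈ 7.45 mm/h

Only the 2 blocks with intensity above φ contribute runoff: 19.4, 23.5 mm/h.
Σ(I−φ)·Δt = d  ⇒  (19.4+23.5 − 2φ)·1 = 28
φ = (42.90 − 28/1) / 2 = 7.45 mm/h.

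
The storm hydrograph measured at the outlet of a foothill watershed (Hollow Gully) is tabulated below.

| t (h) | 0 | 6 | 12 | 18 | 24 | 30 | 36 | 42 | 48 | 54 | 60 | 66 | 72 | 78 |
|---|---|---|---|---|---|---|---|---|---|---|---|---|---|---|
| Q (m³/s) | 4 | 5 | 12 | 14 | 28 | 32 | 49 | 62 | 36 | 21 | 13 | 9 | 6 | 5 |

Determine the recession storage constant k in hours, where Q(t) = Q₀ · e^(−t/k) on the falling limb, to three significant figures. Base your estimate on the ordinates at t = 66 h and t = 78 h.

On the falling limb, Q drops from 9 to 5 m³/s between t = 66 h and t = 78 h (Δt = 12 h).
k = −Δt / ln(Q₂/Q₁) = −12 / ln(5/9) = 20.4 h.

k ≈ 20.4 h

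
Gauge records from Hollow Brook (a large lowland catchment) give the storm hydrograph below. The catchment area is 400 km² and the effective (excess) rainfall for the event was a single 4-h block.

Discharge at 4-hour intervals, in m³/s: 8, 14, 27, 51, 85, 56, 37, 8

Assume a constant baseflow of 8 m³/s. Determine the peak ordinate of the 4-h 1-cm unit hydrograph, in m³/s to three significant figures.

U_p ≈ 96.3 m³/s

Direct runoff: 0.0, 6.0, 19.0, 43.0, 77.0, 48.0, 29.0, 0.0 m³/s; ΣQ_DR = 222.0 m³/s, peak = 77.0 m³/s.
Runoff depth d = ΣQ_DR·Δt / A = 222.0 × 14400 / (400 km²) = 7.992 mm.
The 1-cm UH is the DRH scaled by (10 mm)/d, so U_p = 77.0 × 10/7.992 = 96.3 m³/s.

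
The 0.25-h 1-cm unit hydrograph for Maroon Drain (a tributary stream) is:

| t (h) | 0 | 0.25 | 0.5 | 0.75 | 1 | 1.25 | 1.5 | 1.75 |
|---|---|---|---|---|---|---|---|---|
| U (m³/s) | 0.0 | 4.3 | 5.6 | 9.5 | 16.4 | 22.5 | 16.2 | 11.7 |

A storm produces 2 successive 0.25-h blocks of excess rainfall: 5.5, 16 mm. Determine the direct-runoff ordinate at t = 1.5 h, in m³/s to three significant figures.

Q ≈ 44.9 m³/s

By discrete convolution, Q_j = Σ (P_i / 10 mm) · U_{j−i}.
At t = 1.5 h (j=6): Q = (5.5/10)·16.2 + (16/10)·22.5 = 44.9 m³/s.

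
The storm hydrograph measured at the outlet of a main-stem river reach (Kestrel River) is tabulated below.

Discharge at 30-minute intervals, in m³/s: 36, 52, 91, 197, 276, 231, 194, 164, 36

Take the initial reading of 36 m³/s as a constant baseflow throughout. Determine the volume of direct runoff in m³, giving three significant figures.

V ≈ 1.72 × 10^6 m³

Direct-runoff ordinates (Q − Q_b): 0.0, 16.0, 55.0, 161.0, 240.0, 195.0, 158.0, 128.0, 0.0 m³/s.
ΣQ_DR = 953.0 m³/s.
With Δt = 0.5 h = 1800 s, V = ΣQ_DR · Δt = 953.0 × 1800 = 1.72 × 10^6 m³.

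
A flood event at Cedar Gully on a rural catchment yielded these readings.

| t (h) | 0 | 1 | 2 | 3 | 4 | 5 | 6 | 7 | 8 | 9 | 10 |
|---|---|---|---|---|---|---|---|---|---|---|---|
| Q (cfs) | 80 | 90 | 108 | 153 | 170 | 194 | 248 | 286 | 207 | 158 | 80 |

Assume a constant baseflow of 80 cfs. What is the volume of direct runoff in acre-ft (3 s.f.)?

V ≈ 73.9 acre-ft

Direct-runoff ordinates (Q − Q_b): 0.0, 10.0, 28.0, 73.0, 90.0, 114.0, 168.0, 206.0, 127.0, 78.0, 0.0 cfs.
ΣQ_DR = 894.0 cfs.
With Δt = 1 h = 3600 s, V = ΣQ_DR · Δt = 894.0 × 3600 = 3.22 × 10^6 ft³ = 73.9 acre-ft.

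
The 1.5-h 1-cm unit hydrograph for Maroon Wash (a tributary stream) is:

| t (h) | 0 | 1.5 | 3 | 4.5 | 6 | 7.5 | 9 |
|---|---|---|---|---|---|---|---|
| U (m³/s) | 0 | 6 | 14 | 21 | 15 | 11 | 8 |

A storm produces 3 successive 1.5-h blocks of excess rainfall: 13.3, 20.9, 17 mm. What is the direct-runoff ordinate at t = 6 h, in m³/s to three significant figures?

By discrete convolution, Q_j = Σ (P_i / 10 mm) · U_{j−i}.
At t = 6 h (j=4): Q = (13.3/10)·15 + (20.9/10)·21 + (17/10)·14 = 87.6 m³/s.

Q ≈ 87.6 m³/s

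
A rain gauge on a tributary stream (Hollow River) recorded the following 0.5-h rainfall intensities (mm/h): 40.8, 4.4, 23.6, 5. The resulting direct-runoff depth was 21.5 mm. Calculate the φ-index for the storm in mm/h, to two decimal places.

Only the 2 blocks with intensity above φ contribute runoff: 40.8, 23.6 mm/h.
Σ(I−φ)·Δt = d  ⇒  (40.8+23.6 − 2φ)·0.5 = 21.5
φ = (64.40 − 21.5/0.5) / 2 = 10.70 mm/h.

φ ≈ 10.70 mm/h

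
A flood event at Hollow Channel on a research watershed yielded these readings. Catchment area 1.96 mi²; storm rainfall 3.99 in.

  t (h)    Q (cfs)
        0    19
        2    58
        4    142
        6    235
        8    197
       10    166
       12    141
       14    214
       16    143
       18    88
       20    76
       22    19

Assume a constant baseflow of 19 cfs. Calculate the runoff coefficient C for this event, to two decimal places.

C ≈ 0.50

ΣQ_DR = 1270 cfs; V = ΣQ_DR·Δt = 9.144 × 10^6 ft³.
Runoff depth d = V / A = 2.008 in.
C = d / P = 2.008 / 3.99 = 0.50.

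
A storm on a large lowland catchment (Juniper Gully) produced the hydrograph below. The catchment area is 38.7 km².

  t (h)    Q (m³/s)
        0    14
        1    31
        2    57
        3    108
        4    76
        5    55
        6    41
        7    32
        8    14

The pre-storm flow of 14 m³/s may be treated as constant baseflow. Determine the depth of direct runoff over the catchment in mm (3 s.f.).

d ≈ 28.1 mm

Direct runoff: 0.0, 17.0, 43.0, 94.0, 62.0, 41.0, 27.0, 18.0, 0.0 m³/s; ΣQ_DR = 302.0 m³/s.
V = ΣQ_DR · Δt = 302.0 × 3600 s = 1.087 × 10^6 m³.
Over A = 38.7 km², depth = V / A = 28.1 mm.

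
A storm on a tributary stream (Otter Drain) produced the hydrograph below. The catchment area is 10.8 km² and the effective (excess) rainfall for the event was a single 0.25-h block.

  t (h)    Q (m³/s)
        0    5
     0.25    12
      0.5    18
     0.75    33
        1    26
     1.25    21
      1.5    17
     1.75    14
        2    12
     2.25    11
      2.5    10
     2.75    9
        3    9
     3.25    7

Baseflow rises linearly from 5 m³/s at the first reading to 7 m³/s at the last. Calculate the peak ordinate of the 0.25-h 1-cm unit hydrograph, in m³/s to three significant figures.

Direct runoff: 0.00, 6.85, 12.69, 27.54, 20.38, 15.23, 11.08, 7.92, 5.77, 4.62, 3.46, 2.31, 2.15, 0.00 m³/s; ΣQ_DR = 120.0 m³/s, peak = 27.54 m³/s.
Runoff depth d = ΣQ_DR·Δt / A = 120.0 × 900 / (10.8 km²) = 10.00 mm.
The 1-cm UH is the DRH scaled by (10 mm)/d, so U_p = 27.54 × 10/10.00 = 27.5 m³/s.

U_p ≈ 27.5 m³/s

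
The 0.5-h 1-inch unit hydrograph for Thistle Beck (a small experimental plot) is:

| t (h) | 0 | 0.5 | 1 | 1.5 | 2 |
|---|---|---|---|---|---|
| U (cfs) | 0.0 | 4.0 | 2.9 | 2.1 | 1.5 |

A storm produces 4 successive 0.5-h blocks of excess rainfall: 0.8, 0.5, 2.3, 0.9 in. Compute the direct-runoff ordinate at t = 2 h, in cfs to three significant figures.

By discrete convolution, Q_j = Σ (P_i / 1 in) · U_{j−i}.
At t = 2 h (j=4): Q = (0.8/1)·1.5 + (0.5/1)·2.1 + (2.3/1)·2.9 + (0.9/1)·4.0 = 12.5 cfs.

Q ≈ 12.5 cfs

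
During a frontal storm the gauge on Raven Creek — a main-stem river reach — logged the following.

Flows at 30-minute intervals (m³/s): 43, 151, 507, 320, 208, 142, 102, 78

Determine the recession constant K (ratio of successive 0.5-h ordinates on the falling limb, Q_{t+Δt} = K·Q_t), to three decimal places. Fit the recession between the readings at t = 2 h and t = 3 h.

K ≈ 0.700

Using the recession-limb readings at t = 2 h and t = 3 h: Q falls from 208 to 102 m³/s over 2 intervals.
K = (Q₂/Q₁)^(1/2) = (102/208)^(1/2) = 0.700.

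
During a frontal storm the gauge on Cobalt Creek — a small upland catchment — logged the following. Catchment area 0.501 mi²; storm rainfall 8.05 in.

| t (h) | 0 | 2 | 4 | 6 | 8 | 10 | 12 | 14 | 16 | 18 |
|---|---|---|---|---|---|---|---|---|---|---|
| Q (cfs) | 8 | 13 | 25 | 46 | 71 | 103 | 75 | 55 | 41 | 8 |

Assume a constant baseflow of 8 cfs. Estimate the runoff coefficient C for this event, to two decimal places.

ΣQ_DR = 365.0 cfs; V = ΣQ_DR·Δt = 2.628 × 10^6 ft³.
Runoff depth d = V / A = 2.258 in.
C = d / P = 2.258 / 8.05 = 0.28.

C ≈ 0.28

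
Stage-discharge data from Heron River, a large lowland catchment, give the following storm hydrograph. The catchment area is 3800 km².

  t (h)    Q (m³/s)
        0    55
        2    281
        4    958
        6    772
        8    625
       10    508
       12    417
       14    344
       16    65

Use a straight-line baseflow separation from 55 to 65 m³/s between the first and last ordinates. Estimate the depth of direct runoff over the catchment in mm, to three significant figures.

Direct runoff: 0.00, 224.75, 900.50, 713.25, 565.00, 446.75, 354.50, 280.25, 0.00 m³/s; ΣQ_DR = 3485 m³/s.
V = ΣQ_DR · Δt = 3485 × 7200 s = 2.509 × 10^7 m³.
Over A = 3800 km², depth = V / A = 6.60 mm.

d ≈ 6.60 mm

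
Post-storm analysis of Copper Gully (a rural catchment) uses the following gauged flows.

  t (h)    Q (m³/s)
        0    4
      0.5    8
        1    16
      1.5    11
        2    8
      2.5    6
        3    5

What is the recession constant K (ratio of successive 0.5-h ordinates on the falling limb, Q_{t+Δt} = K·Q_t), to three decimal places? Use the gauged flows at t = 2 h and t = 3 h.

Using the recession-limb readings at t = 2 h and t = 3 h: Q falls from 8 to 5 m³/s over 2 intervals.
K = (Q₂/Q₁)^(1/2) = (5/8)^(1/2) = 0.791.

K ≈ 0.791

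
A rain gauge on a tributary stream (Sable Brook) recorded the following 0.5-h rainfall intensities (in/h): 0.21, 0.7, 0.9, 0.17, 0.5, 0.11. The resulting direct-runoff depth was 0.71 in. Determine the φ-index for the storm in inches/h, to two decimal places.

φ ≈ 0.23 in/h

Only the 3 blocks with intensity above φ contribute runoff: 0.7, 0.9, 0.5 in/h.
Σ(I−φ)·Δt = d  ⇒  (0.7+0.9+0.5 − 3φ)·0.5 = 0.71
φ = (2.100 − 0.71/0.5) / 3 = 0.23 in/h.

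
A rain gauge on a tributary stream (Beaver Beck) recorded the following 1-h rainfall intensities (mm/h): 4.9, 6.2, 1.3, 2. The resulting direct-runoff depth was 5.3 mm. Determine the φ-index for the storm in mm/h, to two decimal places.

φ ≈ 2.90 mm/h

Only the 2 blocks with intensity above φ contribute runoff: 4.9, 6.2 mm/h.
Σ(I−φ)·Δt = d  ⇒  (4.9+6.2 − 2φ)·1 = 5.3
φ = (11.10 − 5.3/1) / 2 = 2.90 mm/h.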